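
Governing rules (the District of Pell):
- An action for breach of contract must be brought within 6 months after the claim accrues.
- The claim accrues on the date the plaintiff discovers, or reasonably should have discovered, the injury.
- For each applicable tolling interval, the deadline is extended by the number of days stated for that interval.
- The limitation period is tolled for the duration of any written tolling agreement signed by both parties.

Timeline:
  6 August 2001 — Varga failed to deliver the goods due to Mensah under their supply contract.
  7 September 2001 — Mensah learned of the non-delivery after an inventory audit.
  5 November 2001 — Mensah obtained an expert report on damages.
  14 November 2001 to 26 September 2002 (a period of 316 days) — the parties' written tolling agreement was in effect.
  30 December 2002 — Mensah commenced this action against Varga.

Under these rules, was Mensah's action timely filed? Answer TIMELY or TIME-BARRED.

Accrual is tied to discovery, so the period began on 7 September 2001 rather than on 6 August 2001 when the act occurred.
The untolled deadline — 6 months after 7 September 2001 — is 7 March 2002.
Because the written tolling agreement ran from 14 November 2001 to 26 September 2002, the deadline is extended by 316 days to 17 January 2003.
Nothing else in the chronology tolls or restarts the period.
Mensah filed on 30 December 2002, before the 17 January 2003 deadline, so the action is timely.

TIMELY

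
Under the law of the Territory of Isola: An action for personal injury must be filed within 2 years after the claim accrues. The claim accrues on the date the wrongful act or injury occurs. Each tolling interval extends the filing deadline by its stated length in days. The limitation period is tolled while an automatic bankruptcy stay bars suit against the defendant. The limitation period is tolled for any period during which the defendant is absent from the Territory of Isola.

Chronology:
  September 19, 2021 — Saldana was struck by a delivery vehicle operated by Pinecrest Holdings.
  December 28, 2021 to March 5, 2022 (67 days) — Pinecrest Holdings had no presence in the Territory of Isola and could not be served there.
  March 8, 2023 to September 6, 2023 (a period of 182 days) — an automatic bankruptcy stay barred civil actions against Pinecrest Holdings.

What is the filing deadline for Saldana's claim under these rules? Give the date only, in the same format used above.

May 25, 2024

The claim accrued on September 19, 2021, the date of the act.
Adding the 2 years base period to September 19, 2021 gives a deadline of September 19, 2023, before any tolling.
Because the defendant's absence from the jurisdiction ran from December 28, 2021 to March 5, 2022, the deadline is extended by 67 days to November 25, 2023.
The automatic bankruptcy stay from March 8, 2023 to September 6, 2023 tolled the period for 182 days, extending the deadline to May 25, 2024.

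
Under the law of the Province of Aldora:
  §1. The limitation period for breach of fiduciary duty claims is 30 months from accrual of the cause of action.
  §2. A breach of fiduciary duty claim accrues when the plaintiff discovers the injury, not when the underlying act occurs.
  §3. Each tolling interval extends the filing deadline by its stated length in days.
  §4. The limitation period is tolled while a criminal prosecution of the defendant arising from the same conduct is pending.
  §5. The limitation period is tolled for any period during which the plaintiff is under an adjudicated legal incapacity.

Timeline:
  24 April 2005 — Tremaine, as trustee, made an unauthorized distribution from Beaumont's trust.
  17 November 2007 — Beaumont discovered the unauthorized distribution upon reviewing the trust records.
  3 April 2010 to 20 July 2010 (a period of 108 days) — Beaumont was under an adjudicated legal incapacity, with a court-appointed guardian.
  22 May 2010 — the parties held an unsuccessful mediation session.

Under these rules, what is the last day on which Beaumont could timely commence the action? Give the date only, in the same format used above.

2 September 2010

Accrual is tied to discovery, so the period began on 17 November 2007 rather than on 24 April 2005 when the act occurred.
30 months from 17 November 2007 is 17 May 2010.
Because the plaintiff's legal incapacity ran from 3 April 2010 to 20 July 2010, the deadline is extended by 108 days to 2 September 2010.
None of the other events listed affects the running of the period under the stated rules.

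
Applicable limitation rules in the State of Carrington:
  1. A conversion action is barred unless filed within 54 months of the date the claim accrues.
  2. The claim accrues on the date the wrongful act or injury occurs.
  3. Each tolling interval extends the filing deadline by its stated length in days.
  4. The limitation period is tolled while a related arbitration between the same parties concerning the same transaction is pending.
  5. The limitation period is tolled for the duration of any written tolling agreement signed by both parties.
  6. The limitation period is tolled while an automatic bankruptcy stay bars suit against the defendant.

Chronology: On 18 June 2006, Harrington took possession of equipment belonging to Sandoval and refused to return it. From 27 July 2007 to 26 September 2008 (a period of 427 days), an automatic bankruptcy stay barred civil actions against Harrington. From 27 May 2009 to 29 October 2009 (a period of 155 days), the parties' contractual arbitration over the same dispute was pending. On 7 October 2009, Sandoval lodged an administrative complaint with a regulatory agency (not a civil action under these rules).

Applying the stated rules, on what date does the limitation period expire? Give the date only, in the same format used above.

22 July 2012

The claim accrued on 18 June 2006, the date of the act.
The untolled deadline — 54 months after 18 June 2006 — is 18 December 2010.
Because the automatic bankruptcy stay ran from 27 July 2007 to 26 September 2008, the deadline is extended by 427 days to 18 February 2012.
The pending related arbitration from 27 May 2009 to 29 October 2009 tolled the period for 155 days, extending the deadline to 22 July 2012.
Nothing else in the chronology tolls or restarts the period.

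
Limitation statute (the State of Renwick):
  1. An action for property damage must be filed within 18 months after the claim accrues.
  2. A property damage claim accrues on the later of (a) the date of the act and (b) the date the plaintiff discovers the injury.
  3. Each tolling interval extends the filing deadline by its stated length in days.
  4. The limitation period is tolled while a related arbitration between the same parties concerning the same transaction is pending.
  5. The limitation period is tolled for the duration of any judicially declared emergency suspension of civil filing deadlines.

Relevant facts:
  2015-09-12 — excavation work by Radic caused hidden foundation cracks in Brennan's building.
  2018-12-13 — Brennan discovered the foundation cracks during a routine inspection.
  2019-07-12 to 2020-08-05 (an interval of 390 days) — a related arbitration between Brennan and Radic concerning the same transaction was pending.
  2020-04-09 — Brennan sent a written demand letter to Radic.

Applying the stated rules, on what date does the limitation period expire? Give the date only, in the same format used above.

Taking the later of the act (2015-09-12) and discovery (2018-12-13), the claim accrued on 2018-12-13.
Adding the 18 months base period to 2018-12-13 gives a deadline of 2020-06-13, before any tolling.
The period was tolled for 390 days by the pending related arbitration (2019-07-12 to 2020-08-05), pushing the deadline to 2021-07-08.
None of the other events listed affects the running of the period under the stated rules.

2021-07-08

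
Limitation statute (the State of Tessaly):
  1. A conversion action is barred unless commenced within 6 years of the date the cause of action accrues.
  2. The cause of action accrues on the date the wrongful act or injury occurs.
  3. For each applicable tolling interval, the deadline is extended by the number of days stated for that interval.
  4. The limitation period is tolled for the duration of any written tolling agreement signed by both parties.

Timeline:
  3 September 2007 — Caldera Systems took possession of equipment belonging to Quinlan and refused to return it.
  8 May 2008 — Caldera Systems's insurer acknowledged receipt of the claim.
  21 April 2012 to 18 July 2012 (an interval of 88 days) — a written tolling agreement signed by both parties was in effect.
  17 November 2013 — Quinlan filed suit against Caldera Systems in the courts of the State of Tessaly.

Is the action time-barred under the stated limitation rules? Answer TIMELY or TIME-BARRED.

TIMELY

The cause of action accrued on 3 September 2007, the date of the act.
Adding the 6 years base period to 3 September 2007 gives a deadline of 3 September 2013, before any tolling.
The period was tolled for 88 days by the written tolling agreement (21 April 2012 to 18 July 2012), pushing the deadline to 30 November 2013.
Nothing else in the chronology tolls or restarts the period.
Filing on 17 November 2013 beat the 30 November 2013 deadline — the action is timely.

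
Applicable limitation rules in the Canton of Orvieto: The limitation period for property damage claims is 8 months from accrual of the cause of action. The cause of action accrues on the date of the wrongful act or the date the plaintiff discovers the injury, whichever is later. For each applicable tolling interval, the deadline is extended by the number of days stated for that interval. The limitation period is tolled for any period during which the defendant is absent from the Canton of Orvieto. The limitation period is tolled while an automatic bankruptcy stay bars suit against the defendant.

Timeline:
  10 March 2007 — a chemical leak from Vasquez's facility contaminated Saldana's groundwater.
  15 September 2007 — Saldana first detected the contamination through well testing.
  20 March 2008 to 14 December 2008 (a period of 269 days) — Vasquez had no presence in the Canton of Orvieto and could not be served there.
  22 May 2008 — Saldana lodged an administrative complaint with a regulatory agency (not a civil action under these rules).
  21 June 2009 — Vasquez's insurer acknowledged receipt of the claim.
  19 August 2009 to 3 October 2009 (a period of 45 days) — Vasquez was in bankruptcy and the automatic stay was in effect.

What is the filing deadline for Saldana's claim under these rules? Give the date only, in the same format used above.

Because discovery on 15 September 2007 post-dates the 10 March 2007 act, accrual under the later-of rule falls on 15 September 2007.
Adding the 8 months base period to 15 September 2007 gives a deadline of 15 May 2008, before any tolling.
The period was tolled for 269 days by the defendant's absence from the jurisdiction (20 March 2008 to 14 December 2008), pushing the deadline to 8 February 2009.
By the time the automatic bankruptcy stay began on 19 August 2009, the limitation period had already expired on 8 February 2009; that interval cannot revive it.
Nothing else in the chronology tolls or restarts the period.

8 February 2009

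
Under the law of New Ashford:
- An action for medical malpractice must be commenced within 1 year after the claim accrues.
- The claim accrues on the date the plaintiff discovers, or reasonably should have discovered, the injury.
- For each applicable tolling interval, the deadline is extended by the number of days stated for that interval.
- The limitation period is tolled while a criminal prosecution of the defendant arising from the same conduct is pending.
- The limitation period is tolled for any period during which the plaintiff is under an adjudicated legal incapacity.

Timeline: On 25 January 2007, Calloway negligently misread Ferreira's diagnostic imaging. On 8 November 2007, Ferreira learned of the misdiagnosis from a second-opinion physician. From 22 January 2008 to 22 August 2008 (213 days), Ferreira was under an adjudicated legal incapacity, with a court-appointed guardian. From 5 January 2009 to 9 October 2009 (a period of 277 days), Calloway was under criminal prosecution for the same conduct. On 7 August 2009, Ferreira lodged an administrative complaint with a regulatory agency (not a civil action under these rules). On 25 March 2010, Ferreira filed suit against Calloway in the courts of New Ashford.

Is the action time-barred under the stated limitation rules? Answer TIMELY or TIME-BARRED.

Accrual is tied to discovery, so the period began on 8 November 2007 rather than on 25 January 2007 when the act occurred.
1 year from 8 November 2007 is 8 November 2008.
The period was tolled for 213 days by the plaintiff's legal incapacity (22 January 2008 to 22 August 2008), pushing the deadline to 9 June 2009.
Because the pending criminal prosecution ran from 5 January 2009 to 9 October 2009, the deadline is extended by 277 days to 13 March 2010.
Nothing else in the chronology tolls or restarts the period.
The 25 March 2010 filing falls after the 13 March 2010 deadline; the claim is time-barred.

TIME-BARRED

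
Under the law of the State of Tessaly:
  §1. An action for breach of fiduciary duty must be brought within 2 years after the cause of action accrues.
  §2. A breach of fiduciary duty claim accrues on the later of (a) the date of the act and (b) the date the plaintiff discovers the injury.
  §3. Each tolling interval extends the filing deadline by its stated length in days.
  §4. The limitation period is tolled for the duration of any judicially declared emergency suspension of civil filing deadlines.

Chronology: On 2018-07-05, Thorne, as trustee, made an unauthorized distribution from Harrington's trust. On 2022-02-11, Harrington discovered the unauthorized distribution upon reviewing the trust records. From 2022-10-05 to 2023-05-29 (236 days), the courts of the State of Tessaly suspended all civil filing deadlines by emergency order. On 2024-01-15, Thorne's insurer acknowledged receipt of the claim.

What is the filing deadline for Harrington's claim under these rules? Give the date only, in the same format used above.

Because discovery on 2022-02-11 post-dates the 2018-07-05 act, accrual under the later-of rule falls on 2022-02-11.
The untolled deadline — 2 years after 2022-02-11 — is 2024-02-11.
Because the emergency suspension of filing deadlines ran from 2022-10-05 to 2023-05-29, the deadline is extended by 236 days to 2024-10-04.
The other events in the timeline have no effect on the limitation period under the stated rules.

2024-10-04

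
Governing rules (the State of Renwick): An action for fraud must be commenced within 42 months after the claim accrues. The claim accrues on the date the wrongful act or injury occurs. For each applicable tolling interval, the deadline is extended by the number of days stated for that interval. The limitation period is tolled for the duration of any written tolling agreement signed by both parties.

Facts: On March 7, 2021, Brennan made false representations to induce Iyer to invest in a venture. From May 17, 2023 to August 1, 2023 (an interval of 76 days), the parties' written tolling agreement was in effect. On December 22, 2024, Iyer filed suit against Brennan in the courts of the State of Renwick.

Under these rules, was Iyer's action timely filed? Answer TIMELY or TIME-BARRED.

The claim accrued on March 7, 2021, when the wrongful act occurred.
42 months from March 7, 2021 is September 7, 2024.
Because the written tolling agreement ran from May 17, 2023 to August 1, 2023, the deadline is extended by 76 days to November 22, 2024.
The December 22, 2024 filing falls after the November 22, 2024 deadline; the claim is time-barred.

TIME-BARRED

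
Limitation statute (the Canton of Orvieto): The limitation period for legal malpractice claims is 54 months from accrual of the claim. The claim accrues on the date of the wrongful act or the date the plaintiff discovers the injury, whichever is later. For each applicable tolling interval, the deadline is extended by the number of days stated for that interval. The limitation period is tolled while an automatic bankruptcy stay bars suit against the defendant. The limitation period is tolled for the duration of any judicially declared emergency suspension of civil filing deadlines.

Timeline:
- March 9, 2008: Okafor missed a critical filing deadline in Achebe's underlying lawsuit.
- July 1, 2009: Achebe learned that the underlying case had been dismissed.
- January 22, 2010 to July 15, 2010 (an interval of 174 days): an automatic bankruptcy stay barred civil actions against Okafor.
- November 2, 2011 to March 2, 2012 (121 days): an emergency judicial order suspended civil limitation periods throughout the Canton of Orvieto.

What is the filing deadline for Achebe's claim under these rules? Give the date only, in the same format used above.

The claim accrued on July 1, 2009 — the later of the March 9, 2008 act and the July 1, 2009 discovery.
54 months from July 1, 2009 is January 1, 2014.
Because the automatic bankruptcy stay ran from January 22, 2010 to July 15, 2010, the deadline is extended by 174 days to June 24, 2014.
The emergency suspension of filing deadlines from November 2, 2011 to March 2, 2012 tolled the period for 121 days, extending the deadline to October 23, 2014.

October 23, 2014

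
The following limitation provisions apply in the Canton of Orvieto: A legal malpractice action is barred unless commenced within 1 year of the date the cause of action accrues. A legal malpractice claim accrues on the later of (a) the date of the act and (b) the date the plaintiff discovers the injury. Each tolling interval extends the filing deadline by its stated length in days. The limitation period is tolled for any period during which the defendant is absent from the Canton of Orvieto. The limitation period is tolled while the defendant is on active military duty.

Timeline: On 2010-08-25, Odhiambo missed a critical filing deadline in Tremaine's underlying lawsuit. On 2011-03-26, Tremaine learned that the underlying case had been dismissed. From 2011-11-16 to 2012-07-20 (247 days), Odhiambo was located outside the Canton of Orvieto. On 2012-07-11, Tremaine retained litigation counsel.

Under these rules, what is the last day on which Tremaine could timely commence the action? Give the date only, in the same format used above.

The claim accrued on 2011-03-26 — the later of the 2010-08-25 act and the 2011-03-26 discovery.
Adding the 1 year base period to 2011-03-26 gives a deadline of 2012-03-26, before any tolling.
The period was tolled for 247 days by the defendant's absence from the jurisdiction (2011-11-16 to 2012-07-20), pushing the deadline to 2012-11-28.
None of the other events listed affects the running of the period under the stated rules.

2012-11-28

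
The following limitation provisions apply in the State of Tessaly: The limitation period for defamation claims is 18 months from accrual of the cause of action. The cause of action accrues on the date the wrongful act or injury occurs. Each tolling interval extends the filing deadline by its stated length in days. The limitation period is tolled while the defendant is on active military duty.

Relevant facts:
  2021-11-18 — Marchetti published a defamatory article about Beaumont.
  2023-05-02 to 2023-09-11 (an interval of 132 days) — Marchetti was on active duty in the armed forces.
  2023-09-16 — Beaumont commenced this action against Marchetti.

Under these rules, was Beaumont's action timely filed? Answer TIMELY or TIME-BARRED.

The cause of action accrued on 2021-11-18, the date of the act.
The untolled deadline — 18 months after 2021-11-18 — is 2023-05-18.
The period was tolled for 132 days by the defendant's active military service (2023-05-02 to 2023-09-11), pushing the deadline to 2023-09-27.
The 2023-09-16 filing precedes the 2023-09-27 deadline; the claim is timely.

TIMELY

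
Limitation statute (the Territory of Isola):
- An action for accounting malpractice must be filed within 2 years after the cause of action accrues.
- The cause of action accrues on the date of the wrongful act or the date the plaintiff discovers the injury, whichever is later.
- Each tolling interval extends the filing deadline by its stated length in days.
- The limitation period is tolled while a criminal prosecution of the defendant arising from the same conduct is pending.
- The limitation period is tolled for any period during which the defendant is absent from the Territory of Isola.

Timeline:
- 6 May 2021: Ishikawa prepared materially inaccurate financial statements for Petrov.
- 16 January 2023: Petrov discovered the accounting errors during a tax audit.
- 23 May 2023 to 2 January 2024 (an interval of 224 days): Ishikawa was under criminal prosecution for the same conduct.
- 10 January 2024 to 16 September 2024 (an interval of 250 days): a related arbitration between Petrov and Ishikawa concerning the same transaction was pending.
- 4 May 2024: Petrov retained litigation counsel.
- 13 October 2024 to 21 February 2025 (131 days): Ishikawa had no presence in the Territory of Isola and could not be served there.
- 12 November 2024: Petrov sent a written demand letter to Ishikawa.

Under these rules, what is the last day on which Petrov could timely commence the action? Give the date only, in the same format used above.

6 January 2026

Taking the later of the act (6 May 2021) and discovery (16 January 2023), the claim accrued on 16 January 2023.
Adding the 2 years base period to 16 January 2023 gives a deadline of 16 January 2025, before any tolling.
The period was tolled for 224 days by the pending criminal prosecution (23 May 2023 to 2 January 2024), pushing the deadline to 28 August 2025.
The defendant's absence from the jurisdiction from 13 October 2024 to 21 February 2025 tolled the period for 131 days, extending the deadline to 6 January 2026.
Although a pending arbitration ran from 10 January 2024 to 16 September 2024, the stated rules do not make that a tolling event, so it is disregarded.
The other events in the timeline have no effect on the limitation period under the stated rules.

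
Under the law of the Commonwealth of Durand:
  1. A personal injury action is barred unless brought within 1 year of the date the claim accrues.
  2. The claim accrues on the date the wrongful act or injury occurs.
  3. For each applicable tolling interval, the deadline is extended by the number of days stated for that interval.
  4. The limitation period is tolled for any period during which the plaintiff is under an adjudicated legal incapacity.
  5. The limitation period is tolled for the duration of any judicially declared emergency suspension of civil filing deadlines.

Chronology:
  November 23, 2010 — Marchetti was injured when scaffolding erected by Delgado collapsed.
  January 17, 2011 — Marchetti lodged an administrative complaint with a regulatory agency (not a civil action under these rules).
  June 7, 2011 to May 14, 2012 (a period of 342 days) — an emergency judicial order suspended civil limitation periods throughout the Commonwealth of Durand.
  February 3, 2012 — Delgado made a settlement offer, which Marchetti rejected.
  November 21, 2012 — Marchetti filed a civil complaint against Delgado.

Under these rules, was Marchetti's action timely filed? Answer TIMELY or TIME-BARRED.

The claim accrued on November 23, 2010, the date of the act.
The untolled deadline — 1 year after November 23, 2010 — is November 23, 2011.
Because the emergency suspension of filing deadlines ran from June 7, 2011 to May 14, 2012, the deadline is extended by 342 days to October 30, 2012.
None of the other events listed affects the running of the period under the stated rules.
The November 21, 2012 filing falls after the October 30, 2012 deadline; the claim is time-barred.

TIME-BARRED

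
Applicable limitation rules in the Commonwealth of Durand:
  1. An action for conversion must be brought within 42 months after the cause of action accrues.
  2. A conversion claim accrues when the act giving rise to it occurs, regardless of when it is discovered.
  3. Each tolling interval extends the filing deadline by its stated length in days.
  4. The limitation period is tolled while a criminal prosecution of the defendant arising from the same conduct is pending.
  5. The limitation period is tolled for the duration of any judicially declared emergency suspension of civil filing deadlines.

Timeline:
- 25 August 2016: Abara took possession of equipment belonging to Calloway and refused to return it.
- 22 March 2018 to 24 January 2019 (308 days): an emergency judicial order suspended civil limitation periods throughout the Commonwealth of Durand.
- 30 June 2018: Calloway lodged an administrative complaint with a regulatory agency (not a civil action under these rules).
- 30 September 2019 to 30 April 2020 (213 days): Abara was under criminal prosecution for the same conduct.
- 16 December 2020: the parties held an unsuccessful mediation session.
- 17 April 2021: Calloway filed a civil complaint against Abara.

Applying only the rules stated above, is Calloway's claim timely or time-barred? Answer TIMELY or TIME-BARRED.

The claim accrued on 25 August 2016, when the wrongful act occurred.
Adding the 42 months base period to 25 August 2016 gives a deadline of 25 February 2020, before any tolling.
The emergency suspension of filing deadlines from 22 March 2018 to 24 January 2019 tolled the period for 308 days, extending the deadline to 29 December 2020.
The period was tolled for 213 days by the pending criminal prosecution (30 September 2019 to 30 April 2020), pushing the deadline to 30 July 2021.
The other events in the timeline have no effect on the limitation period under the stated rules.
The 17 April 2021 filing precedes the 30 July 2021 deadline; the claim is timely.

TIMELY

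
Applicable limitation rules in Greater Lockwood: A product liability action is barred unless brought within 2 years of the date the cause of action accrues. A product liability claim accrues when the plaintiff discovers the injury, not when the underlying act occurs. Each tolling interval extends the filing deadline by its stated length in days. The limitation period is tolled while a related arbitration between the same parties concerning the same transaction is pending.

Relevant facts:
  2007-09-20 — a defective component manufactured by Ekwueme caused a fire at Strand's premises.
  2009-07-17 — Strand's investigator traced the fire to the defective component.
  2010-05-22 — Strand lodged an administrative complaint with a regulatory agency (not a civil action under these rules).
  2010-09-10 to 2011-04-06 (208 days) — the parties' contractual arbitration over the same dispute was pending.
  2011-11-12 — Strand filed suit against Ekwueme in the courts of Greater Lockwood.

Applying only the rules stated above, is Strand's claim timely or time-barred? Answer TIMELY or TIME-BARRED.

TIMELY

Under the discovery rule, the claim accrued on 2009-07-17, when Strand discovered the injury — not on the 2007-09-20 date of the underlying act.
The untolled deadline — 2 years after 2009-07-17 — is 2011-07-17.
The period was tolled for 208 days by the pending related arbitration (2010-09-10 to 2011-04-06), pushing the deadline to 2012-02-10.
The other events in the timeline have no effect on the limitation period under the stated rules.
Filing on 2011-11-12 beat the 2012-02-10 deadline — the action is timely.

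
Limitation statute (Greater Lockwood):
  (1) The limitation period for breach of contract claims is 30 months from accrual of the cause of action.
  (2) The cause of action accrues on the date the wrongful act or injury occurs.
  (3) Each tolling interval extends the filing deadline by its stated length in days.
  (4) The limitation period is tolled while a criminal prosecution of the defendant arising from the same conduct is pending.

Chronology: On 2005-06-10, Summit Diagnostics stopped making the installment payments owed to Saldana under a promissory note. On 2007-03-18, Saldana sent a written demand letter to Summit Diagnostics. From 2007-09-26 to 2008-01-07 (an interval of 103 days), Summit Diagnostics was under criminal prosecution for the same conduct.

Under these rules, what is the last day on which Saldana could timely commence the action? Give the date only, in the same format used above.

The claim accrued on 2005-06-10, when the wrongful act occurred.
Adding the 30 months base period to 2005-06-10 gives a deadline of 2007-12-10, before any tolling.
Because the pending criminal prosecution ran from 2007-09-26 to 2008-01-07, the deadline is extended by 103 days to 2008-03-22.
None of the other events listed affects the running of the period under the stated rules.

2008-03-22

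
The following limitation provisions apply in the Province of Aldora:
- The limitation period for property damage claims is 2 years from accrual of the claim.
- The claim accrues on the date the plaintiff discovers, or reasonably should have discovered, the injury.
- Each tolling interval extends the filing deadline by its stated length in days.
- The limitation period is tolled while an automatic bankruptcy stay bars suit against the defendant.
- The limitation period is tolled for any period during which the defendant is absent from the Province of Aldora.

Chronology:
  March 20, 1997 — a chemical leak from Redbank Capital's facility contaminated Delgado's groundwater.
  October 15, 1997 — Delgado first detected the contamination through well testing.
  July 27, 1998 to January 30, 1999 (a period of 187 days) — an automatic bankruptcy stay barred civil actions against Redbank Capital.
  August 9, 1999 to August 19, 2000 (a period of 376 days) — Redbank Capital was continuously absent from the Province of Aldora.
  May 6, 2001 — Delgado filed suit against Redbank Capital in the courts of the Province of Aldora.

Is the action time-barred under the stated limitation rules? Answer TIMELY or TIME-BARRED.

The claim did not accrue until Delgado discovered the injury on October 15, 1997; the March 20, 1997 act date does not start the clock under the stated rule.
2 years from October 15, 1997 is October 15, 1999.
The automatic bankruptcy stay from July 27, 1998 to January 30, 1999 tolled the period for 187 days, extending the deadline to April 19, 2000.
The period was tolled for 376 days by the defendant's absence from the jurisdiction (August 9, 1999 to August 19, 2000), pushing the deadline to April 30, 2001.
The May 6, 2001 filing falls after the April 30, 2001 deadline; the claim is time-barred.

TIME-BARRED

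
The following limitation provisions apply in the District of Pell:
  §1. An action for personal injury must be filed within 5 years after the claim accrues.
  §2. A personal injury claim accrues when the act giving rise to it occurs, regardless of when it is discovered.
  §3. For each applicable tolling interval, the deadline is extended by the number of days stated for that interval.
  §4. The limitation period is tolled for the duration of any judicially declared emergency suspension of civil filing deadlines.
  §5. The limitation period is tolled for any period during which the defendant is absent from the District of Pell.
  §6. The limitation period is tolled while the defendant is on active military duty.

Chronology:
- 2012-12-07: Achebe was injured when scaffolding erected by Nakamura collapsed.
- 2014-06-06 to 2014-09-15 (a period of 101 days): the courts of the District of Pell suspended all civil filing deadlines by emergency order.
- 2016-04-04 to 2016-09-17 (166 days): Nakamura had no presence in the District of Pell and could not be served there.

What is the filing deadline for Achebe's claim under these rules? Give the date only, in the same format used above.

2018-08-31

The claim accrued on 2012-12-07, when the wrongful act occurred.
Adding the 5 years base period to 2012-12-07 gives a deadline of 2017-12-07, before any tolling.
Because the emergency suspension of filing deadlines ran from 2014-06-06 to 2014-09-15, the deadline is extended by 101 days to 2018-03-18.
The defendant's absence from the jurisdiction from 2016-04-04 to 2016-09-17 tolled the period for 166 days, extending the deadline to 2018-08-31.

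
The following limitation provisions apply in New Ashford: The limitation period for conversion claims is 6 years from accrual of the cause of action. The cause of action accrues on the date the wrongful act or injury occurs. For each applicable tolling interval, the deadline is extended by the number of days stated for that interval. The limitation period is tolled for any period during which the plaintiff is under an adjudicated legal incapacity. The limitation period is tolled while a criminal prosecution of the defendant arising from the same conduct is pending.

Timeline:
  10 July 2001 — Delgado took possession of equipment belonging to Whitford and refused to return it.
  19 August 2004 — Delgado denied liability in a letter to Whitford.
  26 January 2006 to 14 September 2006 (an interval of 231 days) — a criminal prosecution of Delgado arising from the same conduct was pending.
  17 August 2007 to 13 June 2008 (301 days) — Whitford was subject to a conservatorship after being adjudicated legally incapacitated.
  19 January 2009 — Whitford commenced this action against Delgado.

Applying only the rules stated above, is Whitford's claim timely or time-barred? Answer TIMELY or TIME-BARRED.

The claim accrued on 10 July 2001, when the wrongful act occurred.
6 years from 10 July 2001 is 10 July 2007.
The period was tolled for 231 days by the pending criminal prosecution (26 January 2006 to 14 September 2006), pushing the deadline to 26 February 2008.
The plaintiff's legal incapacity from 17 August 2007 to 13 June 2008 tolled the period for 301 days, extending the deadline to 23 December 2008.
Nothing else in the chronology tolls or restarts the period.
Filing on 19 January 2009 missed the 23 December 2008 deadline — the action is time-barred.

TIME-BARRED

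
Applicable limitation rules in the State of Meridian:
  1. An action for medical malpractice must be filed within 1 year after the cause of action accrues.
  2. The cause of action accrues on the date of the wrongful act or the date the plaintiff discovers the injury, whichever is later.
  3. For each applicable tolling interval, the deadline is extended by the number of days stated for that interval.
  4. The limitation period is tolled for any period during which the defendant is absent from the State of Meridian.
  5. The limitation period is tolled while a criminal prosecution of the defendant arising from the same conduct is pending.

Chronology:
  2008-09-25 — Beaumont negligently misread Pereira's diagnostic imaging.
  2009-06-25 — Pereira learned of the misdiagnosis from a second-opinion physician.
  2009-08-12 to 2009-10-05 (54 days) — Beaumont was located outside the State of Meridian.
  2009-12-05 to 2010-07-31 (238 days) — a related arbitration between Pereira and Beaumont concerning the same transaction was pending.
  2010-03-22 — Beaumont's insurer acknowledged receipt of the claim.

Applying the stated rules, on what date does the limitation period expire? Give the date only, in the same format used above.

Taking the later of the act (2008-09-25) and discovery (2009-06-25), the claim accrued on 2009-06-25.
Adding the 1 year base period to 2009-06-25 gives a deadline of 2010-06-25, before any tolling.
The defendant's absence from the jurisdiction from 2009-08-12 to 2009-10-05 tolled the period for 54 days, extending the deadline to 2010-08-18.
The pending related arbitration from 2009-12-05 to 2010-07-31 does not toll the period, because no stated rule makes a pending arbitration a tolling event.
None of the other events listed affects the running of the period under the stated rules.

2010-08-18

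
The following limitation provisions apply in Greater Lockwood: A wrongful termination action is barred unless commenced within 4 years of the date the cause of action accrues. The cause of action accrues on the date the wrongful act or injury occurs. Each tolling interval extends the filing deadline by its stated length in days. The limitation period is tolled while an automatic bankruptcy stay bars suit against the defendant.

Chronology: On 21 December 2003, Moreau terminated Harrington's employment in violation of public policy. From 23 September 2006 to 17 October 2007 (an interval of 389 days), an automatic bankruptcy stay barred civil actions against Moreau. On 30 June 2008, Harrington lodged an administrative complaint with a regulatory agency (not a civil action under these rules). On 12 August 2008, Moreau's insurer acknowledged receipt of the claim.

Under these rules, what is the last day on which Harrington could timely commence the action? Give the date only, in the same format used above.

The limitation period began to run on 21 December 2003.
Adding the 4 years base period to 21 December 2003 gives a deadline of 21 December 2007, before any tolling.
Because the automatic bankruptcy stay ran from 23 September 2006 to 17 October 2007, the deadline is extended by 389 days to 13 January 2009.
Nothing else in the chronology tolls or restarts the period.

13 January 2009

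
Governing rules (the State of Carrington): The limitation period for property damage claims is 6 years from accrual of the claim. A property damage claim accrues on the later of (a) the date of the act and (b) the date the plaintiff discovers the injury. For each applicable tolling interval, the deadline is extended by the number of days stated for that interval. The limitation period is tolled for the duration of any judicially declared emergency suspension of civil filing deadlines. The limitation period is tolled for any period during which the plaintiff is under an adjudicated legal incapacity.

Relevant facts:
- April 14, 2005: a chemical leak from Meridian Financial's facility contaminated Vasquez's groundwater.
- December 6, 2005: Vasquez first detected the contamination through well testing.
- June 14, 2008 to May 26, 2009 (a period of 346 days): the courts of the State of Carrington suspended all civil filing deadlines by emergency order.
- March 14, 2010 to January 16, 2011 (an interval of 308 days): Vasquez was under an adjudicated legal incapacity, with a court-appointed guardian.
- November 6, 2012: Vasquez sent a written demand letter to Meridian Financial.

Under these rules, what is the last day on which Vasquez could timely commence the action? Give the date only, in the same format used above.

September 20, 2013

The claim accrued on December 6, 2005 — the later of the April 14, 2005 act and the December 6, 2005 discovery.
Adding the 6 years base period to December 6, 2005 gives a deadline of December 6, 2011, before any tolling.
Because the emergency suspension of filing deadlines ran from June 14, 2008 to May 26, 2009, the deadline is extended by 346 days to November 16, 2012.
The plaintiff's legal incapacity from March 14, 2010 to January 16, 2011 tolled the period for 308 days, extending the deadline to September 20, 2013.
None of the other events listed affects the running of the period under the stated rules.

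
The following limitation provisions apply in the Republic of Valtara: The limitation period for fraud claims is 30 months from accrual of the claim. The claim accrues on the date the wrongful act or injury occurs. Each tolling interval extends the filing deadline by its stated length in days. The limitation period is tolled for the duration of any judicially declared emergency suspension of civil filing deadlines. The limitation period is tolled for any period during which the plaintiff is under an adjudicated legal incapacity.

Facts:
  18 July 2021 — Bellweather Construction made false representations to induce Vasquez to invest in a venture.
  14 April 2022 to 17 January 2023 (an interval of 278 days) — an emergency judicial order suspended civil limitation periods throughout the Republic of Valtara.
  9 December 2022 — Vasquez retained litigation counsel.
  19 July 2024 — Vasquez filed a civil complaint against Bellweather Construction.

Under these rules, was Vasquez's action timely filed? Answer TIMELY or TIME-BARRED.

The limitation period began to run on 18 July 2021.
30 months from 18 July 2021 is 18 January 2024.
The period was tolled for 278 days by the emergency suspension of filing deadlines (14 April 2022 to 17 January 2023), pushing the deadline to 22 October 2024.
None of the other events listed affects the running of the period under the stated rules.
Filing on 19 July 2024 beat the 22 October 2024 deadline — the action is timely.

TIMELY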